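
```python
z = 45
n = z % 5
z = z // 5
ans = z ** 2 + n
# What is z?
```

Answer: 9

Derivation:
Trace (tracking z):
z = 45  # -> z = 45
n = z % 5  # -> n = 0
z = z // 5  # -> z = 9
ans = z ** 2 + n  # -> ans = 81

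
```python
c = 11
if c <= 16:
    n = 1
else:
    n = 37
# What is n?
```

Trace (tracking n):
c = 11  # -> c = 11
if c <= 16:  # condition is True
    n = 1  # -> n = 1

Answer: 1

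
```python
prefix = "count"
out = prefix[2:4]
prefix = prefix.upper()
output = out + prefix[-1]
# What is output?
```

Trace (tracking output):
prefix = 'count'  # -> prefix = 'count'
out = prefix[2:4]  # -> out = 'un'
prefix = prefix.upper()  # -> prefix = 'COUNT'
output = out + prefix[-1]  # -> output = 'unT'

Answer: 'unT'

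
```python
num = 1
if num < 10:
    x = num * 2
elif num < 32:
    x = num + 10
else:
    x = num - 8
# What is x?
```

Answer: 2

Derivation:
Trace (tracking x):
num = 1  # -> num = 1
if num < 10:  # condition is True
    x = num * 2  # -> x = 2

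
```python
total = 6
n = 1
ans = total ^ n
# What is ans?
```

Trace (tracking ans):
total = 6  # -> total = 6
n = 1  # -> n = 1
ans = total ^ n  # -> ans = 7

Answer: 7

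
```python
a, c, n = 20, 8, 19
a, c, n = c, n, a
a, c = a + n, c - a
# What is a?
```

Trace (tracking a):
a, c, n = (20, 8, 19)  # -> a = 20, c = 8, n = 19
a, c, n = (c, n, a)  # -> a = 8, c = 19, n = 20
a, c = (a + n, c - a)  # -> a = 28, c = 11

Answer: 28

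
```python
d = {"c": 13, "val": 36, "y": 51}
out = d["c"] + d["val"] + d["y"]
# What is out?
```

Trace (tracking out):
d = {'c': 13, 'val': 36, 'y': 51}  # -> d = {'c': 13, 'val': 36, 'y': 51}
out = d['c'] + d['val'] + d['y']  # -> out = 100

Answer: 100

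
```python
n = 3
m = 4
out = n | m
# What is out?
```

Trace (tracking out):
n = 3  # -> n = 3
m = 4  # -> m = 4
out = n | m  # -> out = 7

Answer: 7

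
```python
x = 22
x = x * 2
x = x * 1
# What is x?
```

Trace (tracking x):
x = 22  # -> x = 22
x = x * 2  # -> x = 44
x = x * 1  # -> x = 44

Answer: 44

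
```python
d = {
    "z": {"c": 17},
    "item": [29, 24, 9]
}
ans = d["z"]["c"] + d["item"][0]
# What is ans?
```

Trace (tracking ans):
d = {'z': {'c': 17}, 'item': [29, 24, 9]}  # -> d = {'z': {'c': 17}, 'item': [29, 24, 9]}
ans = d['z']['c'] + d['item'][0]  # -> ans = 46

Answer: 46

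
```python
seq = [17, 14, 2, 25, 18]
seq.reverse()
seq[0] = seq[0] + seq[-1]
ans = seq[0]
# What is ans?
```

Trace (tracking ans):
seq = [17, 14, 2, 25, 18]  # -> seq = [17, 14, 2, 25, 18]
seq.reverse()  # -> seq = [18, 25, 2, 14, 17]
seq[0] = seq[0] + seq[-1]  # -> seq = [35, 25, 2, 14, 17]
ans = seq[0]  # -> ans = 35

Answer: 35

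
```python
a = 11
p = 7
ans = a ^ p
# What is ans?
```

Answer: 12

Derivation:
Trace (tracking ans):
a = 11  # -> a = 11
p = 7  # -> p = 7
ans = a ^ p  # -> ans = 12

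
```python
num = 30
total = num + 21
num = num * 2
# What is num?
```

Answer: 60

Derivation:
Trace (tracking num):
num = 30  # -> num = 30
total = num + 21  # -> total = 51
num = num * 2  # -> num = 60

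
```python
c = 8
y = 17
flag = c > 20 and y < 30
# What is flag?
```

Trace (tracking flag):
c = 8  # -> c = 8
y = 17  # -> y = 17
flag = c > 20 and y < 30  # -> flag = False

Answer: False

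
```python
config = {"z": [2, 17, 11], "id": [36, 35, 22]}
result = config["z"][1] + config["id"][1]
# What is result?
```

Answer: 52

Derivation:
Trace (tracking result):
config = {'z': [2, 17, 11], 'id': [36, 35, 22]}  # -> config = {'z': [2, 17, 11], 'id': [36, 35, 22]}
result = config['z'][1] + config['id'][1]  # -> result = 52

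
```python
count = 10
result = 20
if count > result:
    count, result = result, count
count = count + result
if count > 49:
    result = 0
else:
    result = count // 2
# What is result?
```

Answer: 15

Derivation:
Trace (tracking result):
count = 10  # -> count = 10
result = 20  # -> result = 20
if count > result:  # condition is False
count = count + result  # -> count = 30
if count > 49:  # condition is False
else:
    result = count // 2  # -> result = 15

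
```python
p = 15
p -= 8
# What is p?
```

Trace (tracking p):
p = 15  # -> p = 15
p -= 8  # -> p = 7

Answer: 7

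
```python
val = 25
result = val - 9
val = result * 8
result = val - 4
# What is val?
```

Trace (tracking val):
val = 25  # -> val = 25
result = val - 9  # -> result = 16
val = result * 8  # -> val = 128
result = val - 4  # -> result = 124

Answer: 128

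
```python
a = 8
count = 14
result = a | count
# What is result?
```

Trace (tracking result):
a = 8  # -> a = 8
count = 14  # -> count = 14
result = a | count  # -> result = 14

Answer: 14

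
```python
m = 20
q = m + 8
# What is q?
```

Answer: 28

Derivation:
Trace (tracking q):
m = 20  # -> m = 20
q = m + 8  # -> q = 28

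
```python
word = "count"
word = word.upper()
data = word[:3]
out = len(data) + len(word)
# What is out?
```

Answer: 8

Derivation:
Trace (tracking out):
word = 'count'  # -> word = 'count'
word = word.upper()  # -> word = 'COUNT'
data = word[:3]  # -> data = 'COU'
out = len(data) + len(word)  # -> out = 8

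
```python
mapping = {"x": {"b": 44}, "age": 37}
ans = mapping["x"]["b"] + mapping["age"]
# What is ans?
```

Answer: 81

Derivation:
Trace (tracking ans):
mapping = {'x': {'b': 44}, 'age': 37}  # -> mapping = {'x': {'b': 44}, 'age': 37}
ans = mapping['x']['b'] + mapping['age']  # -> ans = 81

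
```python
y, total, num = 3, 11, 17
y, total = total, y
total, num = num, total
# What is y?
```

Trace (tracking y):
y, total, num = (3, 11, 17)  # -> y = 3, total = 11, num = 17
y, total = (total, y)  # -> y = 11, total = 3
total, num = (num, total)  # -> total = 17, num = 3

Answer: 11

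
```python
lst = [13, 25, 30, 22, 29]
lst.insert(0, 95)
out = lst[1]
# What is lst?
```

Answer: [95, 13, 25, 30, 22, 29]

Derivation:
Trace (tracking lst):
lst = [13, 25, 30, 22, 29]  # -> lst = [13, 25, 30, 22, 29]
lst.insert(0, 95)  # -> lst = [95, 13, 25, 30, 22, 29]
out = lst[1]  # -> out = 13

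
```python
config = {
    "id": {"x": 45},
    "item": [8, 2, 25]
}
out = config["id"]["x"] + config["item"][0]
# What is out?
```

Trace (tracking out):
config = {'id': {'x': 45}, 'item': [8, 2, 25]}  # -> config = {'id': {'x': 45}, 'item': [8, 2, 25]}
out = config['id']['x'] + config['item'][0]  # -> out = 53

Answer: 53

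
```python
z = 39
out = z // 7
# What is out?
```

Trace (tracking out):
z = 39  # -> z = 39
out = z // 7  # -> out = 5

Answer: 5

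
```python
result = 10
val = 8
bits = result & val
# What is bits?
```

Answer: 8

Derivation:
Trace (tracking bits):
result = 10  # -> result = 10
val = 8  # -> val = 8
bits = result & val  # -> bits = 8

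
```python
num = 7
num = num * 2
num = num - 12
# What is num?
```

Answer: 2

Derivation:
Trace (tracking num):
num = 7  # -> num = 7
num = num * 2  # -> num = 14
num = num - 12  # -> num = 2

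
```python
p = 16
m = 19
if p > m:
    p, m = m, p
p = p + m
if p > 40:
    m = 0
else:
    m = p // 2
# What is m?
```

Answer: 17

Derivation:
Trace (tracking m):
p = 16  # -> p = 16
m = 19  # -> m = 19
if p > m:  # condition is False
p = p + m  # -> p = 35
if p > 40:  # condition is False
else:
    m = p // 2  # -> m = 17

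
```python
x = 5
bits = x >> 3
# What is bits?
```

Trace (tracking bits):
x = 5  # -> x = 5
bits = x >> 3  # -> bits = 0

Answer: 0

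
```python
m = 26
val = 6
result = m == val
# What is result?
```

Trace (tracking result):
m = 26  # -> m = 26
val = 6  # -> val = 6
result = m == val  # -> result = False

Answer: False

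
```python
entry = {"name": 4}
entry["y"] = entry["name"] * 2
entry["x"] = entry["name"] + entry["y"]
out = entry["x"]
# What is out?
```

Answer: 12

Derivation:
Trace (tracking out):
entry = {'name': 4}  # -> entry = {'name': 4}
entry['y'] = entry['name'] * 2  # -> entry = {'name': 4, 'y': 8}
entry['x'] = entry['name'] + entry['y']  # -> entry = {'name': 4, 'y': 8, 'x': 12}
out = entry['x']  # -> out = 12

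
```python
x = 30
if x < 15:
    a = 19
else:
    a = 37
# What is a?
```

Trace (tracking a):
x = 30  # -> x = 30
if x < 15:  # condition is False
else:
    a = 37  # -> a = 37

Answer: 37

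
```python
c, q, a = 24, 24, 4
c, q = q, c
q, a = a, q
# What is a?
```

Trace (tracking a):
c, q, a = (24, 24, 4)  # -> c = 24, q = 24, a = 4
c, q = (q, c)  # -> c = 24, q = 24
q, a = (a, q)  # -> q = 4, a = 24

Answer: 24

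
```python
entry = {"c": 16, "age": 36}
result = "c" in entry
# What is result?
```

Answer: True

Derivation:
Trace (tracking result):
entry = {'c': 16, 'age': 36}  # -> entry = {'c': 16, 'age': 36}
result = 'c' in entry  # -> result = True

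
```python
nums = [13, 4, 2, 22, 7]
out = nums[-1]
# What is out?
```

Trace (tracking out):
nums = [13, 4, 2, 22, 7]  # -> nums = [13, 4, 2, 22, 7]
out = nums[-1]  # -> out = 7

Answer: 7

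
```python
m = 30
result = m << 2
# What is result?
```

Answer: 120

Derivation:
Trace (tracking result):
m = 30  # -> m = 30
result = m << 2  # -> result = 120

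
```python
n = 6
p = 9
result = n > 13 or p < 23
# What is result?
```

Answer: True

Derivation:
Trace (tracking result):
n = 6  # -> n = 6
p = 9  # -> p = 9
result = n > 13 or p < 23  # -> result = True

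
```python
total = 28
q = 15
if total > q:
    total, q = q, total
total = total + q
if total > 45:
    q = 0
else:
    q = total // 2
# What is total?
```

Answer: 43

Derivation:
Trace (tracking total):
total = 28  # -> total = 28
q = 15  # -> q = 15
if total > q:  # condition is True
    total, q = (q, total)  # -> total = 15, q = 28
total = total + q  # -> total = 43
if total > 45:  # condition is False
else:
    q = total // 2  # -> q = 21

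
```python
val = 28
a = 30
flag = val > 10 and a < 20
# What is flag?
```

Answer: False

Derivation:
Trace (tracking flag):
val = 28  # -> val = 28
a = 30  # -> a = 30
flag = val > 10 and a < 20  # -> flag = False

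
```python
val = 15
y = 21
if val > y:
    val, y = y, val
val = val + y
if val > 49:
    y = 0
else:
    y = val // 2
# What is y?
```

Answer: 18

Derivation:
Trace (tracking y):
val = 15  # -> val = 15
y = 21  # -> y = 21
if val > y:  # condition is False
val = val + y  # -> val = 36
if val > 49:  # condition is False
else:
    y = val // 2  # -> y = 18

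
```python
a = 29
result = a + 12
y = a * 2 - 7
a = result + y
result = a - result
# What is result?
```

Answer: 51

Derivation:
Trace (tracking result):
a = 29  # -> a = 29
result = a + 12  # -> result = 41
y = a * 2 - 7  # -> y = 51
a = result + y  # -> a = 92
result = a - result  # -> result = 51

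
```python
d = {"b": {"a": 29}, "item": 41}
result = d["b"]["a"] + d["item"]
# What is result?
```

Answer: 70

Derivation:
Trace (tracking result):
d = {'b': {'a': 29}, 'item': 41}  # -> d = {'b': {'a': 29}, 'item': 41}
result = d['b']['a'] + d['item']  # -> result = 70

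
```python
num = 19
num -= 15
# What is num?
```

Answer: 4

Derivation:
Trace (tracking num):
num = 19  # -> num = 19
num -= 15  # -> num = 4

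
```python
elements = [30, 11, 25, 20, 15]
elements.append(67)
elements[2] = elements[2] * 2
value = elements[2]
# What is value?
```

Trace (tracking value):
elements = [30, 11, 25, 20, 15]  # -> elements = [30, 11, 25, 20, 15]
elements.append(67)  # -> elements = [30, 11, 25, 20, 15, 67]
elements[2] = elements[2] * 2  # -> elements = [30, 11, 50, 20, 15, 67]
value = elements[2]  # -> value = 50

Answer: 50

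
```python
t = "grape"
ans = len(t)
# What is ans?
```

Answer: 5

Derivation:
Trace (tracking ans):
t = 'grape'  # -> t = 'grape'
ans = len(t)  # -> ans = 5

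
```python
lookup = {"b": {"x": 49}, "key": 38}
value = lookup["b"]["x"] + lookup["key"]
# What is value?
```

Trace (tracking value):
lookup = {'b': {'x': 49}, 'key': 38}  # -> lookup = {'b': {'x': 49}, 'key': 38}
value = lookup['b']['x'] + lookup['key']  # -> value = 87

Answer: 87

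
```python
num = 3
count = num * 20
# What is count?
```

Answer: 60

Derivation:
Trace (tracking count):
num = 3  # -> num = 3
count = num * 20  # -> count = 60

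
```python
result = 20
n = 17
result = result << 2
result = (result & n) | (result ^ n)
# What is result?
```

Answer: 81

Derivation:
Trace (tracking result):
result = 20  # -> result = 20
n = 17  # -> n = 17
result = result << 2  # -> result = 80
result = result & n | result ^ n  # -> result = 81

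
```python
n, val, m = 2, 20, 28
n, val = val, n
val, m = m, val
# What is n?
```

Answer: 20

Derivation:
Trace (tracking n):
n, val, m = (2, 20, 28)  # -> n = 2, val = 20, m = 28
n, val = (val, n)  # -> n = 20, val = 2
val, m = (m, val)  # -> val = 28, m = 2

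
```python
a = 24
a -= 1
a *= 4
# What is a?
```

Answer: 92

Derivation:
Trace (tracking a):
a = 24  # -> a = 24
a -= 1  # -> a = 23
a *= 4  # -> a = 92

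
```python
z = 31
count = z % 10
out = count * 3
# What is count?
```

Answer: 1

Derivation:
Trace (tracking count):
z = 31  # -> z = 31
count = z % 10  # -> count = 1
out = count * 3  # -> out = 3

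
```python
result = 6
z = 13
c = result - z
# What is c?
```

Trace (tracking c):
result = 6  # -> result = 6
z = 13  # -> z = 13
c = result - z  # -> c = -7

Answer: -7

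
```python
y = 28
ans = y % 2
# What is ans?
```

Trace (tracking ans):
y = 28  # -> y = 28
ans = y % 2  # -> ans = 0

Answer: 0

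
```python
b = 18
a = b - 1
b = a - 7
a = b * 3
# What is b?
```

Answer: 10

Derivation:
Trace (tracking b):
b = 18  # -> b = 18
a = b - 1  # -> a = 17
b = a - 7  # -> b = 10
a = b * 3  # -> a = 30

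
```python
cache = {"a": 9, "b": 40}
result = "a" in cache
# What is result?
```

Trace (tracking result):
cache = {'a': 9, 'b': 40}  # -> cache = {'a': 9, 'b': 40}
result = 'a' in cache  # -> result = True

Answer: True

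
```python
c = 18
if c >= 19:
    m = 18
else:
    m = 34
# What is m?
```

Answer: 34

Derivation:
Trace (tracking m):
c = 18  # -> c = 18
if c >= 19:  # condition is False
else:
    m = 34  # -> m = 34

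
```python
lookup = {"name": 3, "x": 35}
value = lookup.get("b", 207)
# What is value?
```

Answer: 207

Derivation:
Trace (tracking value):
lookup = {'name': 3, 'x': 35}  # -> lookup = {'name': 3, 'x': 35}
value = lookup.get('b', 207)  # -> value = 207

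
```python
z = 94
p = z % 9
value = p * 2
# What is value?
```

Trace (tracking value):
z = 94  # -> z = 94
p = z % 9  # -> p = 4
value = p * 2  # -> value = 8

Answer: 8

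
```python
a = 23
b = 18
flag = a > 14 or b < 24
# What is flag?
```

Trace (tracking flag):
a = 23  # -> a = 23
b = 18  # -> b = 18
flag = a > 14 or b < 24  # -> flag = True

Answer: True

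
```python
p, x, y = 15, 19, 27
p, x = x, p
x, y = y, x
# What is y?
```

Answer: 15

Derivation:
Trace (tracking y):
p, x, y = (15, 19, 27)  # -> p = 15, x = 19, y = 27
p, x = (x, p)  # -> p = 19, x = 15
x, y = (y, x)  # -> x = 27, y = 15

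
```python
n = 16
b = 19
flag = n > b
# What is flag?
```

Answer: False

Derivation:
Trace (tracking flag):
n = 16  # -> n = 16
b = 19  # -> b = 19
flag = n > b  # -> flag = False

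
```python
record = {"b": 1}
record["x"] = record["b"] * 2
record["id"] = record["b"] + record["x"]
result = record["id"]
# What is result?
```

Trace (tracking result):
record = {'b': 1}  # -> record = {'b': 1}
record['x'] = record['b'] * 2  # -> record = {'b': 1, 'x': 2}
record['id'] = record['b'] + record['x']  # -> record = {'b': 1, 'x': 2, 'id': 3}
result = record['id']  # -> result = 3

Answer: 3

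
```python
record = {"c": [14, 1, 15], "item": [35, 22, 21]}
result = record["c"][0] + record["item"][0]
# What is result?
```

Trace (tracking result):
record = {'c': [14, 1, 15], 'item': [35, 22, 21]}  # -> record = {'c': [14, 1, 15], 'item': [35, 22, 21]}
result = record['c'][0] + record['item'][0]  # -> result = 49

Answer: 49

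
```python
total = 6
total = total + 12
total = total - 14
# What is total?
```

Answer: 4

Derivation:
Trace (tracking total):
total = 6  # -> total = 6
total = total + 12  # -> total = 18
total = total - 14  # -> total = 4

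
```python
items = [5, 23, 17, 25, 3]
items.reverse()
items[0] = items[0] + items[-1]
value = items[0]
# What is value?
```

Answer: 8

Derivation:
Trace (tracking value):
items = [5, 23, 17, 25, 3]  # -> items = [5, 23, 17, 25, 3]
items.reverse()  # -> items = [3, 25, 17, 23, 5]
items[0] = items[0] + items[-1]  # -> items = [8, 25, 17, 23, 5]
value = items[0]  # -> value = 8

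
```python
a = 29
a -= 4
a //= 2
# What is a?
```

Trace (tracking a):
a = 29  # -> a = 29
a -= 4  # -> a = 25
a //= 2  # -> a = 12

Answer: 12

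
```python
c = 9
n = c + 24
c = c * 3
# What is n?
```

Trace (tracking n):
c = 9  # -> c = 9
n = c + 24  # -> n = 33
c = c * 3  # -> c = 27

Answer: 33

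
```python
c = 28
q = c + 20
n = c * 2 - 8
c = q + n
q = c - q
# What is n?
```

Answer: 48

Derivation:
Trace (tracking n):
c = 28  # -> c = 28
q = c + 20  # -> q = 48
n = c * 2 - 8  # -> n = 48
c = q + n  # -> c = 96
q = c - q  # -> q = 48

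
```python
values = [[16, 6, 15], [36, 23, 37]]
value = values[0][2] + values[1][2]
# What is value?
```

Trace (tracking value):
values = [[16, 6, 15], [36, 23, 37]]  # -> values = [[16, 6, 15], [36, 23, 37]]
value = values[0][2] + values[1][2]  # -> value = 52

Answer: 52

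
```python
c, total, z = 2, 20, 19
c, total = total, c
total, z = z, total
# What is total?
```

Answer: 19

Derivation:
Trace (tracking total):
c, total, z = (2, 20, 19)  # -> c = 2, total = 20, z = 19
c, total = (total, c)  # -> c = 20, total = 2
total, z = (z, total)  # -> total = 19, z = 2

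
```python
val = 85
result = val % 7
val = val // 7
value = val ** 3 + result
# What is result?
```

Answer: 1

Derivation:
Trace (tracking result):
val = 85  # -> val = 85
result = val % 7  # -> result = 1
val = val // 7  # -> val = 12
value = val ** 3 + result  # -> value = 1729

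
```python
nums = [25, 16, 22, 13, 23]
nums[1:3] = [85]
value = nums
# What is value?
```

Trace (tracking value):
nums = [25, 16, 22, 13, 23]  # -> nums = [25, 16, 22, 13, 23]
nums[1:3] = [85]  # -> nums = [25, 85, 13, 23]
value = nums  # -> value = [25, 85, 13, 23]

Answer: [25, 85, 13, 23]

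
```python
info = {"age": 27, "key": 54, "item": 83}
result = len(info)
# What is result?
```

Trace (tracking result):
info = {'age': 27, 'key': 54, 'item': 83}  # -> info = {'age': 27, 'key': 54, 'item': 83}
result = len(info)  # -> result = 3

Answer: 3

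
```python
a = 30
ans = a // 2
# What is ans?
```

Answer: 15

Derivation:
Trace (tracking ans):
a = 30  # -> a = 30
ans = a // 2  # -> ans = 15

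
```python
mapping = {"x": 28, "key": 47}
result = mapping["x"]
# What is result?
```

Trace (tracking result):
mapping = {'x': 28, 'key': 47}  # -> mapping = {'x': 28, 'key': 47}
result = mapping['x']  # -> result = 28

Answer: 28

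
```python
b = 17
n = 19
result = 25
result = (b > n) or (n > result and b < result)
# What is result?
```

Answer: False

Derivation:
Trace (tracking result):
b = 17  # -> b = 17
n = 19  # -> n = 19
result = 25  # -> result = 25
result = b > n or (n > result and b < result)  # -> result = False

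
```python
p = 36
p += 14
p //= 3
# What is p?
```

Answer: 16

Derivation:
Trace (tracking p):
p = 36  # -> p = 36
p += 14  # -> p = 50
p //= 3  # -> p = 16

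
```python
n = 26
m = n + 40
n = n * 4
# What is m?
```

Answer: 66

Derivation:
Trace (tracking m):
n = 26  # -> n = 26
m = n + 40  # -> m = 66
n = n * 4  # -> n = 104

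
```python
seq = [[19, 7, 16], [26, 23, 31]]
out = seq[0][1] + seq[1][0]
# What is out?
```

Trace (tracking out):
seq = [[19, 7, 16], [26, 23, 31]]  # -> seq = [[19, 7, 16], [26, 23, 31]]
out = seq[0][1] + seq[1][0]  # -> out = 33

Answer: 33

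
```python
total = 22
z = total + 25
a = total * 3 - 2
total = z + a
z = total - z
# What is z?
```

Answer: 64

Derivation:
Trace (tracking z):
total = 22  # -> total = 22
z = total + 25  # -> z = 47
a = total * 3 - 2  # -> a = 64
total = z + a  # -> total = 111
z = total - z  # -> z = 64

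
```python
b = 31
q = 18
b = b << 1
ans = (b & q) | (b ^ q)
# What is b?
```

Trace (tracking b):
b = 31  # -> b = 31
q = 18  # -> q = 18
b = b << 1  # -> b = 62
ans = b & q | b ^ q  # -> ans = 62

Answer: 62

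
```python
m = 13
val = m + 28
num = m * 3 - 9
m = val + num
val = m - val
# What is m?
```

Trace (tracking m):
m = 13  # -> m = 13
val = m + 28  # -> val = 41
num = m * 3 - 9  # -> num = 30
m = val + num  # -> m = 71
val = m - val  # -> val = 30

Answer: 71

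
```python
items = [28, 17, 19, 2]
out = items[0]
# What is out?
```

Trace (tracking out):
items = [28, 17, 19, 2]  # -> items = [28, 17, 19, 2]
out = items[0]  # -> out = 28

Answer: 28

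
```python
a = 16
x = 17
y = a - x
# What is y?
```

Trace (tracking y):
a = 16  # -> a = 16
x = 17  # -> x = 17
y = a - x  # -> y = -1

Answer: -1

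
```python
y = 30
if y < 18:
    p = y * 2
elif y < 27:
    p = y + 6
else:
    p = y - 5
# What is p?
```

Answer: 25

Derivation:
Trace (tracking p):
y = 30  # -> y = 30
if y < 18:  # condition is False
elif y < 27:  # condition is False
else:
    p = y - 5  # -> p = 25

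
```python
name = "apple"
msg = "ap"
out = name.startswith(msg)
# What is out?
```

Trace (tracking out):
name = 'apple'  # -> name = 'apple'
msg = 'ap'  # -> msg = 'ap'
out = name.startswith(msg)  # -> out = True

Answer: True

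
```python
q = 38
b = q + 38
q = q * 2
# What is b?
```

Trace (tracking b):
q = 38  # -> q = 38
b = q + 38  # -> b = 76
q = q * 2  # -> q = 76

Answer: 76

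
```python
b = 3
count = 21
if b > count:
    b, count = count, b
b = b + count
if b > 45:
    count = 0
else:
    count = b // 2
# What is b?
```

Answer: 24

Derivation:
Trace (tracking b):
b = 3  # -> b = 3
count = 21  # -> count = 21
if b > count:  # condition is False
b = b + count  # -> b = 24
if b > 45:  # condition is False
else:
    count = b // 2  # -> count = 12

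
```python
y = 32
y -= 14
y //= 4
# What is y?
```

Trace (tracking y):
y = 32  # -> y = 32
y -= 14  # -> y = 18
y //= 4  # -> y = 4

Answer: 4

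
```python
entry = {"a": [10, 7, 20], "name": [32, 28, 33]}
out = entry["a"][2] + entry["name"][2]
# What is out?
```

Answer: 53

Derivation:
Trace (tracking out):
entry = {'a': [10, 7, 20], 'name': [32, 28, 33]}  # -> entry = {'a': [10, 7, 20], 'name': [32, 28, 33]}
out = entry['a'][2] + entry['name'][2]  # -> out = 53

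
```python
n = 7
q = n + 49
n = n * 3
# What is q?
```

Answer: 56

Derivation:
Trace (tracking q):
n = 7  # -> n = 7
q = n + 49  # -> q = 56
n = n * 3  # -> n = 21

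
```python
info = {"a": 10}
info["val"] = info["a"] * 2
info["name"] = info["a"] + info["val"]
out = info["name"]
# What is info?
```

Trace (tracking info):
info = {'a': 10}  # -> info = {'a': 10}
info['val'] = info['a'] * 2  # -> info = {'a': 10, 'val': 20}
info['name'] = info['a'] + info['val']  # -> info = {'a': 10, 'val': 20, 'name': 30}
out = info['name']  # -> out = 30

Answer: {'a': 10, 'val': 20, 'name': 30}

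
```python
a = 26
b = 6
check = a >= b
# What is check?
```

Answer: True

Derivation:
Trace (tracking check):
a = 26  # -> a = 26
b = 6  # -> b = 6
check = a >= b  # -> check = True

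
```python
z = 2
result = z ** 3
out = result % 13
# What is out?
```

Trace (tracking out):
z = 2  # -> z = 2
result = z ** 3  # -> result = 8
out = result % 13  # -> out = 8

Answer: 8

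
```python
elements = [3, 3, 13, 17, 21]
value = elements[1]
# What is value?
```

Trace (tracking value):
elements = [3, 3, 13, 17, 21]  # -> elements = [3, 3, 13, 17, 21]
value = elements[1]  # -> value = 3

Answer: 3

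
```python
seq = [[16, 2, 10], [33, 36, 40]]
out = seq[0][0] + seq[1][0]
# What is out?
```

Trace (tracking out):
seq = [[16, 2, 10], [33, 36, 40]]  # -> seq = [[16, 2, 10], [33, 36, 40]]
out = seq[0][0] + seq[1][0]  # -> out = 49

Answer: 49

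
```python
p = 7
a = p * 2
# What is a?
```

Answer: 14

Derivation:
Trace (tracking a):
p = 7  # -> p = 7
a = p * 2  # -> a = 14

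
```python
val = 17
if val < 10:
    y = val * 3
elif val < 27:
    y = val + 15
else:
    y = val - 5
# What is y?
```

Answer: 32

Derivation:
Trace (tracking y):
val = 17  # -> val = 17
if val < 10:  # condition is False
elif val < 27:  # condition is True
    y = val + 15  # -> y = 32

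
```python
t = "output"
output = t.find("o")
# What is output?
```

Answer: 0

Derivation:
Trace (tracking output):
t = 'output'  # -> t = 'output'
output = t.find('o')  # -> output = 0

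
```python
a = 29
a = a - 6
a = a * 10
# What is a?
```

Answer: 230

Derivation:
Trace (tracking a):
a = 29  # -> a = 29
a = a - 6  # -> a = 23
a = a * 10  # -> a = 230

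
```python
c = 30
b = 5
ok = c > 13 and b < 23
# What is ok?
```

Trace (tracking ok):
c = 30  # -> c = 30
b = 5  # -> b = 5
ok = c > 13 and b < 23  # -> ok = True

Answer: True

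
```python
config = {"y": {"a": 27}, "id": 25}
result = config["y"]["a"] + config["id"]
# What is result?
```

Trace (tracking result):
config = {'y': {'a': 27}, 'id': 25}  # -> config = {'y': {'a': 27}, 'id': 25}
result = config['y']['a'] + config['id']  # -> result = 52

Answer: 52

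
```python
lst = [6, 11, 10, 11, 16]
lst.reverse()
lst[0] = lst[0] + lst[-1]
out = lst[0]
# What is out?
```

Answer: 22

Derivation:
Trace (tracking out):
lst = [6, 11, 10, 11, 16]  # -> lst = [6, 11, 10, 11, 16]
lst.reverse()  # -> lst = [16, 11, 10, 11, 6]
lst[0] = lst[0] + lst[-1]  # -> lst = [22, 11, 10, 11, 6]
out = lst[0]  # -> out = 22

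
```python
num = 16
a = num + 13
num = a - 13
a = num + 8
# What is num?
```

Answer: 16

Derivation:
Trace (tracking num):
num = 16  # -> num = 16
a = num + 13  # -> a = 29
num = a - 13  # -> num = 16
a = num + 8  # -> a = 24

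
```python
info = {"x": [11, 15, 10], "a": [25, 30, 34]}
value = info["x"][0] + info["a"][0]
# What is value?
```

Trace (tracking value):
info = {'x': [11, 15, 10], 'a': [25, 30, 34]}  # -> info = {'x': [11, 15, 10], 'a': [25, 30, 34]}
value = info['x'][0] + info['a'][0]  # -> value = 36

Answer: 36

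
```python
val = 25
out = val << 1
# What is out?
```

Answer: 50

Derivation:
Trace (tracking out):
val = 25  # -> val = 25
out = val << 1  # -> out = 50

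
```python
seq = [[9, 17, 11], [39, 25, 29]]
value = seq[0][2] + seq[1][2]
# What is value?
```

Answer: 40

Derivation:
Trace (tracking value):
seq = [[9, 17, 11], [39, 25, 29]]  # -> seq = [[9, 17, 11], [39, 25, 29]]
value = seq[0][2] + seq[1][2]  # -> value = 40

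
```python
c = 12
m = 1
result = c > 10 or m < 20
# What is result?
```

Trace (tracking result):
c = 12  # -> c = 12
m = 1  # -> m = 1
result = c > 10 or m < 20  # -> result = True

Answer: True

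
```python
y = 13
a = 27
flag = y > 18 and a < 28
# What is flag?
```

Answer: False

Derivation:
Trace (tracking flag):
y = 13  # -> y = 13
a = 27  # -> a = 27
flag = y > 18 and a < 28  # -> flag = False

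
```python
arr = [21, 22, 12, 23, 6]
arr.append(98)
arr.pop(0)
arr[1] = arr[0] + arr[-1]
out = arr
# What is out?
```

Trace (tracking out):
arr = [21, 22, 12, 23, 6]  # -> arr = [21, 22, 12, 23, 6]
arr.append(98)  # -> arr = [21, 22, 12, 23, 6, 98]
arr.pop(0)  # -> arr = [22, 12, 23, 6, 98]
arr[1] = arr[0] + arr[-1]  # -> arr = [22, 120, 23, 6, 98]
out = arr  # -> out = [22, 120, 23, 6, 98]

Answer: [22, 120, 23, 6, 98]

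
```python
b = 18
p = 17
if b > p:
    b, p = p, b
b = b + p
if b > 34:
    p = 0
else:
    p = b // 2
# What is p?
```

Trace (tracking p):
b = 18  # -> b = 18
p = 17  # -> p = 17
if b > p:  # condition is True
    b, p = (p, b)  # -> b = 17, p = 18
b = b + p  # -> b = 35
if b > 34:  # condition is True
    p = 0  # -> p = 0

Answer: 0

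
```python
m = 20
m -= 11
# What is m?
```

Trace (tracking m):
m = 20  # -> m = 20
m -= 11  # -> m = 9

Answer: 9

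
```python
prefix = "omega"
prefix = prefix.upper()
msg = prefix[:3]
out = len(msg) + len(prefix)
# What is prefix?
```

Trace (tracking prefix):
prefix = 'omega'  # -> prefix = 'omega'
prefix = prefix.upper()  # -> prefix = 'OMEGA'
msg = prefix[:3]  # -> msg = 'OME'
out = len(msg) + len(prefix)  # -> out = 8

Answer: 'OMEGA'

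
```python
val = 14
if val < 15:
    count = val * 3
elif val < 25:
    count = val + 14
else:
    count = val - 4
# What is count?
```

Answer: 42

Derivation:
Trace (tracking count):
val = 14  # -> val = 14
if val < 15:  # condition is True
    count = val * 3  # -> count = 42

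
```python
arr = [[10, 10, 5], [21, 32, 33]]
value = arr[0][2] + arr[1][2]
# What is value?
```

Answer: 38

Derivation:
Trace (tracking value):
arr = [[10, 10, 5], [21, 32, 33]]  # -> arr = [[10, 10, 5], [21, 32, 33]]
value = arr[0][2] + arr[1][2]  # -> value = 38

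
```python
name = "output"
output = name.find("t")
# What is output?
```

Trace (tracking output):
name = 'output'  # -> name = 'output'
output = name.find('t')  # -> output = 2

Answer: 2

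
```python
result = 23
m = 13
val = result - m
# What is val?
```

Trace (tracking val):
result = 23  # -> result = 23
m = 13  # -> m = 13
val = result - m  # -> val = 10

Answer: 10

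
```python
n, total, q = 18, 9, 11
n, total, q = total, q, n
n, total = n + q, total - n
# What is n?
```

Trace (tracking n):
n, total, q = (18, 9, 11)  # -> n = 18, total = 9, q = 11
n, total, q = (total, q, n)  # -> n = 9, total = 11, q = 18
n, total = (n + q, total - n)  # -> n = 27, total = 2

Answer: 27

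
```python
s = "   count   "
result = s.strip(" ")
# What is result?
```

Answer: 'count'

Derivation:
Trace (tracking result):
s = '   count   '  # -> s = '   count   '
result = s.strip(' ')  # -> result = 'count'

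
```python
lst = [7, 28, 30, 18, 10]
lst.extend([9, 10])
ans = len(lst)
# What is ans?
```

Trace (tracking ans):
lst = [7, 28, 30, 18, 10]  # -> lst = [7, 28, 30, 18, 10]
lst.extend([9, 10])  # -> lst = [7, 28, 30, 18, 10, 9, 10]
ans = len(lst)  # -> ans = 7

Answer: 7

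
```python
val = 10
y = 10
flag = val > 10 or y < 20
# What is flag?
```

Trace (tracking flag):
val = 10  # -> val = 10
y = 10  # -> y = 10
flag = val > 10 or y < 20  # -> flag = True

Answer: True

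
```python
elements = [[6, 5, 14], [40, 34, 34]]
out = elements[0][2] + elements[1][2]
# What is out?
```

Trace (tracking out):
elements = [[6, 5, 14], [40, 34, 34]]  # -> elements = [[6, 5, 14], [40, 34, 34]]
out = elements[0][2] + elements[1][2]  # -> out = 48

Answer: 48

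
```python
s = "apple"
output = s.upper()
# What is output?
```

Trace (tracking output):
s = 'apple'  # -> s = 'apple'
output = s.upper()  # -> output = 'APPLE'

Answer: 'APPLE'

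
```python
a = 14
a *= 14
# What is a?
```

Trace (tracking a):
a = 14  # -> a = 14
a *= 14  # -> a = 196

Answer: 196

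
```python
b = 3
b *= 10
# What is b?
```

Answer: 30

Derivation:
Trace (tracking b):
b = 3  # -> b = 3
b *= 10  # -> b = 30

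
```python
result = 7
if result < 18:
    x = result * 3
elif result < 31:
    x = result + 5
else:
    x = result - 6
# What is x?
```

Trace (tracking x):
result = 7  # -> result = 7
if result < 18:  # condition is True
    x = result * 3  # -> x = 21

Answer: 21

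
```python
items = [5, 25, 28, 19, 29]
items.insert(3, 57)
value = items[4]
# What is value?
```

Trace (tracking value):
items = [5, 25, 28, 19, 29]  # -> items = [5, 25, 28, 19, 29]
items.insert(3, 57)  # -> items = [5, 25, 28, 57, 19, 29]
value = items[4]  # -> value = 19

Answer: 19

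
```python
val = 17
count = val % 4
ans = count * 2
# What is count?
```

Answer: 1

Derivation:
Trace (tracking count):
val = 17  # -> val = 17
count = val % 4  # -> count = 1
ans = count * 2  # -> ans = 2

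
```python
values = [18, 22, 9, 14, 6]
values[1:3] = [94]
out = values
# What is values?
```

Trace (tracking values):
values = [18, 22, 9, 14, 6]  # -> values = [18, 22, 9, 14, 6]
values[1:3] = [94]  # -> values = [18, 94, 14, 6]
out = values  # -> out = [18, 94, 14, 6]

Answer: [18, 94, 14, 6]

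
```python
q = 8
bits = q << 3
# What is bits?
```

Answer: 64

Derivation:
Trace (tracking bits):
q = 8  # -> q = 8
bits = q << 3  # -> bits = 64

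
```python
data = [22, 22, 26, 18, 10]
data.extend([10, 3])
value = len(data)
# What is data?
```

Trace (tracking data):
data = [22, 22, 26, 18, 10]  # -> data = [22, 22, 26, 18, 10]
data.extend([10, 3])  # -> data = [22, 22, 26, 18, 10, 10, 3]
value = len(data)  # -> value = 7

Answer: [22, 22, 26, 18, 10, 10, 3]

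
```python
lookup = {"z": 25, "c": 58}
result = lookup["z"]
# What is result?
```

Answer: 25

Derivation:
Trace (tracking result):
lookup = {'z': 25, 'c': 58}  # -> lookup = {'z': 25, 'c': 58}
result = lookup['z']  # -> result = 25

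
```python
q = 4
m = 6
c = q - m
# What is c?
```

Answer: -2

Derivation:
Trace (tracking c):
q = 4  # -> q = 4
m = 6  # -> m = 6
c = q - m  # -> c = -2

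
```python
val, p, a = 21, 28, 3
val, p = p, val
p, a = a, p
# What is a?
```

Trace (tracking a):
val, p, a = (21, 28, 3)  # -> val = 21, p = 28, a = 3
val, p = (p, val)  # -> val = 28, p = 21
p, a = (a, p)  # -> p = 3, a = 21

Answer: 21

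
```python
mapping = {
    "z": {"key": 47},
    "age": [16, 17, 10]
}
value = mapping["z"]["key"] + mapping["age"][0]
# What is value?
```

Trace (tracking value):
mapping = {'z': {'key': 47}, 'age': [16, 17, 10]}  # -> mapping = {'z': {'key': 47}, 'age': [16, 17, 10]}
value = mapping['z']['key'] + mapping['age'][0]  # -> value = 63

Answer: 63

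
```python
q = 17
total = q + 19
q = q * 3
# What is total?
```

Trace (tracking total):
q = 17  # -> q = 17
total = q + 19  # -> total = 36
q = q * 3  # -> q = 51

Answer: 36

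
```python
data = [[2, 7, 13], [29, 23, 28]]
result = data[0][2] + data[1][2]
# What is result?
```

Trace (tracking result):
data = [[2, 7, 13], [29, 23, 28]]  # -> data = [[2, 7, 13], [29, 23, 28]]
result = data[0][2] + data[1][2]  # -> result = 41

Answer: 41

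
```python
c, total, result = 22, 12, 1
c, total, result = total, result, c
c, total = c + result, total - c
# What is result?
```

Answer: 22

Derivation:
Trace (tracking result):
c, total, result = (22, 12, 1)  # -> c = 22, total = 12, result = 1
c, total, result = (total, result, c)  # -> c = 12, total = 1, result = 22
c, total = (c + result, total - c)  # -> c = 34, total = -11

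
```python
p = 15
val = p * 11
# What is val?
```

Trace (tracking val):
p = 15  # -> p = 15
val = p * 11  # -> val = 165

Answer: 165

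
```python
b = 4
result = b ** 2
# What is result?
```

Trace (tracking result):
b = 4  # -> b = 4
result = b ** 2  # -> result = 16

Answer: 16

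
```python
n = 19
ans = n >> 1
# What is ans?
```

Trace (tracking ans):
n = 19  # -> n = 19
ans = n >> 1  # -> ans = 9

Answer: 9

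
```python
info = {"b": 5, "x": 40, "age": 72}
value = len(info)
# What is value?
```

Answer: 3

Derivation:
Trace (tracking value):
info = {'b': 5, 'x': 40, 'age': 72}  # -> info = {'b': 5, 'x': 40, 'age': 72}
value = len(info)  # -> value = 3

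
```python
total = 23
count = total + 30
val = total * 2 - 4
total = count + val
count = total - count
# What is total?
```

Trace (tracking total):
total = 23  # -> total = 23
count = total + 30  # -> count = 53
val = total * 2 - 4  # -> val = 42
total = count + val  # -> total = 95
count = total - count  # -> count = 42

Answer: 95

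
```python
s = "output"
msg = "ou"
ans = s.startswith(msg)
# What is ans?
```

Answer: True

Derivation:
Trace (tracking ans):
s = 'output'  # -> s = 'output'
msg = 'ou'  # -> msg = 'ou'
ans = s.startswith(msg)  # -> ans = True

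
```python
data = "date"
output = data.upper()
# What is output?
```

Trace (tracking output):
data = 'date'  # -> data = 'date'
output = data.upper()  # -> output = 'DATE'

Answer: 'DATE'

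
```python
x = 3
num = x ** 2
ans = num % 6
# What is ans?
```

Trace (tracking ans):
x = 3  # -> x = 3
num = x ** 2  # -> num = 9
ans = num % 6  # -> ans = 3

Answer: 3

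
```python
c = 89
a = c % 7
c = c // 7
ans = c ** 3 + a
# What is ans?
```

Answer: 1733

Derivation:
Trace (tracking ans):
c = 89  # -> c = 89
a = c % 7  # -> a = 5
c = c // 7  # -> c = 12
ans = c ** 3 + a  # -> ans = 1733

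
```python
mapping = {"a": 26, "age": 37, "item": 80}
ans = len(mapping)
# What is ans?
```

Trace (tracking ans):
mapping = {'a': 26, 'age': 37, 'item': 80}  # -> mapping = {'a': 26, 'age': 37, 'item': 80}
ans = len(mapping)  # -> ans = 3

Answer: 3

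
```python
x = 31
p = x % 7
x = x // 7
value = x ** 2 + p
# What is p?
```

Answer: 3

Derivation:
Trace (tracking p):
x = 31  # -> x = 31
p = x % 7  # -> p = 3
x = x // 7  # -> x = 4
value = x ** 2 + p  # -> value = 19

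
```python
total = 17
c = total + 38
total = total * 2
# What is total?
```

Answer: 34

Derivation:
Trace (tracking total):
total = 17  # -> total = 17
c = total + 38  # -> c = 55
total = total * 2  # -> total = 34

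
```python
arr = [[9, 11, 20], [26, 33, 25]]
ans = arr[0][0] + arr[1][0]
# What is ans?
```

Answer: 35

Derivation:
Trace (tracking ans):
arr = [[9, 11, 20], [26, 33, 25]]  # -> arr = [[9, 11, 20], [26, 33, 25]]
ans = arr[0][0] + arr[1][0]  # -> ans = 35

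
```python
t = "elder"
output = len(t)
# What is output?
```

Answer: 5

Derivation:
Trace (tracking output):
t = 'elder'  # -> t = 'elder'
output = len(t)  # -> output = 5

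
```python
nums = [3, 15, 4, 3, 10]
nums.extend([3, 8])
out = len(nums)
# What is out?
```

Answer: 7

Derivation:
Trace (tracking out):
nums = [3, 15, 4, 3, 10]  # -> nums = [3, 15, 4, 3, 10]
nums.extend([3, 8])  # -> nums = [3, 15, 4, 3, 10, 3, 8]
out = len(nums)  # -> out = 7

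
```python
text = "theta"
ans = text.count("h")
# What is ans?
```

Trace (tracking ans):
text = 'theta'  # -> text = 'theta'
ans = text.count('h')  # -> ans = 1

Answer: 1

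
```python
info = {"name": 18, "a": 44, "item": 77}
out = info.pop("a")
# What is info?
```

Trace (tracking info):
info = {'name': 18, 'a': 44, 'item': 77}  # -> info = {'name': 18, 'a': 44, 'item': 77}
out = info.pop('a')  # -> out = 44

Answer: {'name': 18, 'item': 77}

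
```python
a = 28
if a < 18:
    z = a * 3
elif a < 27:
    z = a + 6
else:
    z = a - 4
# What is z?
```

Answer: 24

Derivation:
Trace (tracking z):
a = 28  # -> a = 28
if a < 18:  # condition is False
elif a < 27:  # condition is False
else:
    z = a - 4  # -> z = 24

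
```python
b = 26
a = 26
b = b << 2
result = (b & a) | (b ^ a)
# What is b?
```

Answer: 104

Derivation:
Trace (tracking b):
b = 26  # -> b = 26
a = 26  # -> a = 26
b = b << 2  # -> b = 104
result = b & a | b ^ a  # -> result = 122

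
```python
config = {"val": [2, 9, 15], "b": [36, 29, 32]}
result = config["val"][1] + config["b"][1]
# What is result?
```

Trace (tracking result):
config = {'val': [2, 9, 15], 'b': [36, 29, 32]}  # -> config = {'val': [2, 9, 15], 'b': [36, 29, 32]}
result = config['val'][1] + config['b'][1]  # -> result = 38

Answer: 38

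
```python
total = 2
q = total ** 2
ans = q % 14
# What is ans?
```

Trace (tracking ans):
total = 2  # -> total = 2
q = total ** 2  # -> q = 4
ans = q % 14  # -> ans = 4

Answer: 4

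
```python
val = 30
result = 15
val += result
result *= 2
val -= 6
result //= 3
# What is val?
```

Trace (tracking val):
val = 30  # -> val = 30
result = 15  # -> result = 15
val += result  # -> val = 45
result *= 2  # -> result = 30
val -= 6  # -> val = 39
result //= 3  # -> result = 10

Answer: 39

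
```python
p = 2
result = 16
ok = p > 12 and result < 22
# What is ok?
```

Trace (tracking ok):
p = 2  # -> p = 2
result = 16  # -> result = 16
ok = p > 12 and result < 22  # -> ok = False

Answer: False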